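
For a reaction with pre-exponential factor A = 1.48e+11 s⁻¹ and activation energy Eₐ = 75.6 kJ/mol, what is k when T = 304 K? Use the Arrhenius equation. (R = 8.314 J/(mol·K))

1.51e-02 s⁻¹

Step 1: Use the Arrhenius equation: k = A × exp(-Eₐ/RT)
Step 2: Convert Eₐ to J/mol: 75.6 kJ/mol = 75600 J/mol
Step 3: Calculate the exponent: -Eₐ/(RT) = -75600/(8.314 × 304) = -29.91150
Step 4: k = 1.48e+11 × exp(-29.91150)
Step 5: k = 1.48e+11 × 1.02235e-13 = 1.5131e-02 s⁻¹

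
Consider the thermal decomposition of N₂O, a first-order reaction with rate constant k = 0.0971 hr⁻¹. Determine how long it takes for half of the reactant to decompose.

7.138 hr

Step 1: For a first-order reaction, t₁/₂ = ln(2)/k
Step 2: t₁/₂ = ln(2)/0.0971
Step 3: t₁/₂ = 0.6931/0.0971 = 7.138 hr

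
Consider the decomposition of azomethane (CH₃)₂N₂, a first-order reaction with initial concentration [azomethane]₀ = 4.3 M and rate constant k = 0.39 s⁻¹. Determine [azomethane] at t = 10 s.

0.08704 M

Step 1: For a first-order reaction: [azomethane] = [azomethane]₀ × e^(-kt)
Step 2: [azomethane] = 4.3 × e^(-0.39 × 10)
Step 3: [azomethane] = 4.3 × e^(-3.9)
Step 4: [azomethane] = 4.3 × 0.0202419 = 0.08704 M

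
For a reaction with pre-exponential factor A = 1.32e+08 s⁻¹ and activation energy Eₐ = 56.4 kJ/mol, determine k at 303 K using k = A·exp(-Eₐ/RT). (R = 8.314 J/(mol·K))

2.50e-02 s⁻¹

Step 1: Use the Arrhenius equation: k = A × exp(-Eₐ/RT)
Step 2: Convert Eₐ to J/mol: 56.4 kJ/mol = 56400 J/mol
Step 3: Calculate the exponent: -Eₐ/(RT) = -56400/(8.314 × 303) = -22.38858
Step 4: k = 1.32e+08 × exp(-22.38858)
Step 5: k = 1.32e+08 × 1.89131e-10 = 2.4965e-02 s⁻¹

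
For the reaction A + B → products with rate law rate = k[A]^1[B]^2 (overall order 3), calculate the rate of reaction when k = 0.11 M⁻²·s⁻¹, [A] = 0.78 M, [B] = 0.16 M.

0.002196 M/s

Step 1: The rate law is rate = k[A]^1[B]^2, overall order = 1+2 = 3
Step 2: Substitute values: rate = 0.11 × (0.78)^1 × (0.16)^2
Step 3: rate = 0.11 × 0.78 × 0.0256 = 0.00219648 M/s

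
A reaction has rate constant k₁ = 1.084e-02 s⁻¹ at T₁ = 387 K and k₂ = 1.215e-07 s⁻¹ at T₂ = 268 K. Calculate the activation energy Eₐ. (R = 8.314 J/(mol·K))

82.6 kJ/mol

Step 1: Use the two-temperature Arrhenius form: ln(k₂/k₁) = -Eₐ/R × (1/T₂ - 1/T₁)
Step 2: ln(k₂/k₁) = ln(1.215e-07/1.084e-02) = ln(1.12085e-05) = -11.3988
Step 3: 1/T₂ - 1/T₁ = 1/268 - 1/387 = 1.147364e-03 K⁻¹
Step 4: Eₐ = -R × ln(k₂/k₁) / (1/T₂ - 1/T₁) = -8.314 × -11.3988 / 1.147364e-03
Step 5: Eₐ = 8.2598e+04 J/mol = 82.6 kJ/mol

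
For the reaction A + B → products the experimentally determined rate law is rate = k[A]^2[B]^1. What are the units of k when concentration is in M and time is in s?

M⁻²·s⁻¹

Step 1: Overall order = 2 + 1 = 3.
Step 2: rate has units M·s⁻¹; [A]^2[B]^1 has units M^3.
Step 3: k = rate/([A]^2[B]^1), so units of k = M^(1-3)·s⁻¹ = M⁻²·s⁻¹.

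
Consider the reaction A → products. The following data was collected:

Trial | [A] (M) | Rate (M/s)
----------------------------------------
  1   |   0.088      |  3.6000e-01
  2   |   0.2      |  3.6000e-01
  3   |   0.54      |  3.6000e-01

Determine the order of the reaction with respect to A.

zeroth order (0)

Step 1: Compare trials - when concentration changes, rate stays constant.
Step 2: rate₂/rate₁ = 3.6000e-01/3.6000e-01 = 1
Step 3: [A]₂/[A]₁ = 0.2/0.088 = 2.273
Step 4: Since rate ratio ≈ (conc ratio)^0, the reaction is zeroth order.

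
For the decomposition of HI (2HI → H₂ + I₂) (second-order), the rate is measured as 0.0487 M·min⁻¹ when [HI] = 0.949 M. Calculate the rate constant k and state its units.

0.05408 M⁻¹·min⁻¹

Step 1: rate = k[HI]^2, so k = rate / [HI]^2.
Step 2: k = 0.0487 / (0.949)^2 = 0.0487 / 0.9006.
Step 3: k = 0.05408 M⁻¹·min⁻¹.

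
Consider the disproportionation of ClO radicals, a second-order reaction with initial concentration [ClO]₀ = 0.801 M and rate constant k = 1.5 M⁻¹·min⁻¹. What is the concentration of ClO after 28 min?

0.02312 M

Step 1: For a second-order reaction: 1/[ClO] = 1/[ClO]₀ + kt
Step 2: 1/[ClO] = 1/0.801 + 1.5 × 28
Step 3: 1/[ClO] = 1.248 + 42 = 43.25
Step 4: [ClO] = 1/43.25 = 0.02312 M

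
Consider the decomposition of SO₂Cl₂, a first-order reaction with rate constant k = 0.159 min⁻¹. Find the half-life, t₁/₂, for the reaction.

4.359 min

Step 1: For a first-order reaction, t₁/₂ = ln(2)/k
Step 2: t₁/₂ = ln(2)/0.159
Step 3: t₁/₂ = 0.6931/0.159 = 4.359 min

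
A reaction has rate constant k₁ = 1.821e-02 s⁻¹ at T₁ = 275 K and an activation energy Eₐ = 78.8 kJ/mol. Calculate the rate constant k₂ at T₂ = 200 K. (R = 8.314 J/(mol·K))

4.439e-08 s⁻¹

Step 1: Use the two-temperature Arrhenius form: ln(k₂/k₁) = -Eₐ/R × (1/T₂ - 1/T₁)
Step 2: Convert Eₐ to J/mol: 78.8 kJ/mol = 78800 J/mol
Step 3: 1/T₂ - 1/T₁ = 1/200 - 1/275 = 1.363636e-03 K⁻¹
Step 4: ln(k₂/k₁) = -78800/8.314 × 1.363636e-03 = -12.92453
Step 5: k₂ = k₁ × exp(-12.92453) = 1.821e-02 × 2.43752e-06 = 4.439e-08 s⁻¹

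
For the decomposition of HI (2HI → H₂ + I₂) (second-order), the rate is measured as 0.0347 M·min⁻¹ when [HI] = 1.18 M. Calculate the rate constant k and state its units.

0.02492 M⁻¹·min⁻¹

Step 1: rate = k[HI]^2, so k = rate / [HI]^2.
Step 2: k = 0.0347 / (1.18)^2 = 0.0347 / 1.392.
Step 3: k = 0.02492 M⁻¹·min⁻¹.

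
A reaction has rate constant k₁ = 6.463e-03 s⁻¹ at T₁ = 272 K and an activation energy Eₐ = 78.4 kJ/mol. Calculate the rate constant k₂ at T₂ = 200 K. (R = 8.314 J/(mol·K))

2.455e-08 s⁻¹

Step 1: Use the two-temperature Arrhenius form: ln(k₂/k₁) = -Eₐ/R × (1/T₂ - 1/T₁)
Step 2: Convert Eₐ to J/mol: 78.4 kJ/mol = 78400 J/mol
Step 3: 1/T₂ - 1/T₁ = 1/200 - 1/272 = 1.323529e-03 K⁻¹
Step 4: ln(k₂/k₁) = -78400/8.314 × 1.323529e-03 = -12.48072
Step 5: k₂ = k₁ × exp(-12.48072) = 6.463e-03 × 3.79920e-06 = 2.455e-08 s⁻¹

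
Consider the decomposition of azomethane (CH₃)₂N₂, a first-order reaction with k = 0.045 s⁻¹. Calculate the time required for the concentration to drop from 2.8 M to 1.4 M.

15.4 s

Step 1: For first-order: t = ln([azomethane]₀/[azomethane])/k
Step 2: t = ln(2.8/1.4)/0.045
Step 3: t = ln(2)/0.045
Step 4: t = 0.6931/0.045 = 15.4 s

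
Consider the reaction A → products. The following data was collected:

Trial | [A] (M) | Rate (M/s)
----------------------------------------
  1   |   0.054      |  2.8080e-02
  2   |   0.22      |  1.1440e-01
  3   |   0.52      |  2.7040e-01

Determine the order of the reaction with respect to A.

first order (1)

Step 1: Compare trials to find order n where rate₂/rate₁ = ([A]₂/[A]₁)^n
Step 2: rate₂/rate₁ = 1.1440e-01/2.8080e-02 = 4.074
Step 3: [A]₂/[A]₁ = 0.22/0.054 = 4.074
Step 4: n = ln(4.074)/ln(4.074) = 1.00 ≈ 1
Step 5: The reaction is first order in A.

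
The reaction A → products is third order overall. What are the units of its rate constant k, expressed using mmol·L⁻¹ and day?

(mmol·L⁻¹)⁻²·day⁻¹

Step 1: For overall order n, rate = k × (concentration)^n.
Step 2: Rate has units mmol·L⁻¹·day⁻¹; concentration term has units (mmol·L⁻¹)^3.
Step 3: k = rate / (concentration)^n, so units of k = (mmol·L⁻¹)^(1-3)·day⁻¹ = (mmol·L⁻¹)⁻²·day⁻¹.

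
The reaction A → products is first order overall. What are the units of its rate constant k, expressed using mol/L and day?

day⁻¹

Step 1: For overall order n, rate = k × (concentration)^n.
Step 2: Rate has units mol/L·day⁻¹; concentration term has units (mol/L)^1.
Step 3: k = rate / (concentration)^n, so units of k = (mol/L)^(1-1)·day⁻¹ = day⁻¹.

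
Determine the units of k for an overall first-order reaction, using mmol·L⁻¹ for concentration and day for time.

day⁻¹

Step 1: For overall order n, rate = k × (concentration)^n.
Step 2: Rate has units mmol·L⁻¹·day⁻¹; concentration term has units (mmol·L⁻¹)^1.
Step 3: k = rate / (concentration)^n, so units of k = (mmol·L⁻¹)^(1-1)·day⁻¹ = day⁻¹.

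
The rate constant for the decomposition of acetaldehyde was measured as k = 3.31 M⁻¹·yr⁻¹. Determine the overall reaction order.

second order (2)

Step 1: The units of k for an nth-order reaction are (concentration)^(1-n)·(time)⁻¹.
Step 2: Here k has units M⁻¹·yr⁻¹, so the concentration exponent is -1.
Step 3: 1 - n = -1 ⇒ n = 2. The reaction is second order.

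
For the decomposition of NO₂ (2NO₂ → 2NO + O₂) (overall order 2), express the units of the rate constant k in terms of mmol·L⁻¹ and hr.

(mmol·L⁻¹)⁻¹·hr⁻¹

Step 1: For overall order n, rate = k × (concentration)^n.
Step 2: Rate has units mmol·L⁻¹·hr⁻¹; concentration term has units (mmol·L⁻¹)^2.
Step 3: k = rate / (concentration)^n, so units of k = (mmol·L⁻¹)^(1-2)·hr⁻¹ = (mmol·L⁻¹)⁻¹·hr⁻¹.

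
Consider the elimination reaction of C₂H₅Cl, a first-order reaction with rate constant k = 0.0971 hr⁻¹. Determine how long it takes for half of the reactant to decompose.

7.138 hr

Step 1: For a first-order reaction, t₁/₂ = ln(2)/k
Step 2: t₁/₂ = ln(2)/0.0971
Step 3: t₁/₂ = 0.6931/0.0971 = 7.138 hr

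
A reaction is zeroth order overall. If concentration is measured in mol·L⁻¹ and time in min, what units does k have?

mol·L⁻¹·min⁻¹

Step 1: For overall order n, rate = k × (concentration)^n.
Step 2: Rate has units mol·L⁻¹·min⁻¹; concentration term has units (mol·L⁻¹)^0.
Step 3: k = rate / (concentration)^n, so units of k = (mol·L⁻¹)^(1-0)·min⁻¹ = mol·L⁻¹·min⁻¹.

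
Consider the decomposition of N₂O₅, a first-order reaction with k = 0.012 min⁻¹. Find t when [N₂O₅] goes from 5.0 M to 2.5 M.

57.76 min

Step 1: For first-order: t = ln([N₂O₅]₀/[N₂O₅])/k
Step 2: t = ln(5.0/2.5)/0.012
Step 3: t = ln(2)/0.012
Step 4: t = 0.6931/0.012 = 57.76 min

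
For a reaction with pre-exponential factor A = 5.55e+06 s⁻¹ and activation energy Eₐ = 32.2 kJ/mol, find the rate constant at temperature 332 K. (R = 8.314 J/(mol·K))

4.76e+01 s⁻¹

Step 1: Use the Arrhenius equation: k = A × exp(-Eₐ/RT)
Step 2: Convert Eₐ to J/mol: 32.2 kJ/mol = 32200 J/mol
Step 3: Calculate the exponent: -Eₐ/(RT) = -32200/(8.314 × 332) = -11.66562
Step 4: k = 5.55e+06 × exp(-11.66562)
Step 5: k = 5.55e+06 × 8.58392e-06 = 4.7641e+01 s⁻¹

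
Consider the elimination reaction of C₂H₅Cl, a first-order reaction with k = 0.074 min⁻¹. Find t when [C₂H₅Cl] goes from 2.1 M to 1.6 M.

3.675 min

Step 1: For first-order: t = ln([C₂H₅Cl]₀/[C₂H₅Cl])/k
Step 2: t = ln(2.1/1.6)/0.074
Step 3: t = ln(1.312)/0.074
Step 4: t = 0.2719/0.074 = 3.675 min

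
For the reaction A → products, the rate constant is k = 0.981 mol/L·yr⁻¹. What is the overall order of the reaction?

zeroth order (0)

Step 1: The units of k for an nth-order reaction are (concentration)^(1-n)·(time)⁻¹.
Step 2: Here k has units mol/L·yr⁻¹, so the concentration exponent is 1.
Step 3: 1 - n = 1 ⇒ n = 0. The reaction is zeroth order.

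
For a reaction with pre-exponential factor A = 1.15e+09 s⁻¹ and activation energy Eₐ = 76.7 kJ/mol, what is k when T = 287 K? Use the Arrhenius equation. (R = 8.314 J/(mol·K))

1.26e-05 s⁻¹

Step 1: Use the Arrhenius equation: k = A × exp(-Eₐ/RT)
Step 2: Convert Eₐ to J/mol: 76.7 kJ/mol = 76700 J/mol
Step 3: Calculate the exponent: -Eₐ/(RT) = -76700/(8.314 × 287) = -32.14426
Step 4: k = 1.15e+09 × exp(-32.14426)
Step 5: k = 1.15e+09 × 1.09629e-14 = 1.2607e-05 s⁻¹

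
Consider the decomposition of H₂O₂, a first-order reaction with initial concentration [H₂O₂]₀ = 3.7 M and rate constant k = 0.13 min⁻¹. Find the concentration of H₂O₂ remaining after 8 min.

1.308 M

Step 1: For a first-order reaction: [H₂O₂] = [H₂O₂]₀ × e^(-kt)
Step 2: [H₂O₂] = 3.7 × e^(-0.13 × 8)
Step 3: [H₂O₂] = 3.7 × e^(-1.04)
Step 4: [H₂O₂] = 3.7 × 0.353455 = 1.308 M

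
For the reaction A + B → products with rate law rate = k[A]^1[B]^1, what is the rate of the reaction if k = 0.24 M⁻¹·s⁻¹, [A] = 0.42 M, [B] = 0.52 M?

0.05242 M/s

Step 1: The rate law is rate = k[A]^1[B]^1
Step 2: Substitute: rate = 0.24 × (0.42)^1 × (0.52)^1
Step 3: rate = 0.24 × 0.42 × 0.52 = 0.052416 M/s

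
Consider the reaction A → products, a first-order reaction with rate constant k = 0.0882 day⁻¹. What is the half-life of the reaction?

7.859 day

Step 1: For a first-order reaction, t₁/₂ = ln(2)/k
Step 2: t₁/₂ = ln(2)/0.0882
Step 3: t₁/₂ = 0.6931/0.0882 = 7.859 day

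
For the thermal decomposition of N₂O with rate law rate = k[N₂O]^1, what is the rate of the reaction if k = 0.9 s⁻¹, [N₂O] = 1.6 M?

1.44 M/s

Step 1: Identify the rate law: rate = k[N₂O]^1
Step 2: Substitute values: rate = 0.9 × (1.6)^1
Step 3: Calculate: rate = 0.9 × 1.6 = 1.44 M/s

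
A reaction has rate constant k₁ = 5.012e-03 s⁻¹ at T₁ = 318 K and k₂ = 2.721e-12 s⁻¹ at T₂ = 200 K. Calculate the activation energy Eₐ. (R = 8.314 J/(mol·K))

95.6 kJ/mol

Step 1: Use the two-temperature Arrhenius form: ln(k₂/k₁) = -Eₐ/R × (1/T₂ - 1/T₁)
Step 2: ln(k₂/k₁) = ln(2.721e-12/5.012e-03) = ln(5.42897e-10) = -21.3341
Step 3: 1/T₂ - 1/T₁ = 1/200 - 1/318 = 1.855346e-03 K⁻¹
Step 4: Eₐ = -R × ln(k₂/k₁) / (1/T₂ - 1/T₁) = -8.314 × -21.3341 / 1.855346e-03
Step 5: Eₐ = 9.5600e+04 J/mol = 95.6 kJ/mol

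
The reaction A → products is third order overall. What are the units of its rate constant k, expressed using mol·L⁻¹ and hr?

(mol·L⁻¹)⁻²·hr⁻¹

Step 1: For overall order n, rate = k × (concentration)^n.
Step 2: Rate has units mol·L⁻¹·hr⁻¹; concentration term has units (mol·L⁻¹)^3.
Step 3: k = rate / (concentration)^n, so units of k = (mol·L⁻¹)^(1-3)·hr⁻¹ = (mol·L⁻¹)⁻²·hr⁻¹.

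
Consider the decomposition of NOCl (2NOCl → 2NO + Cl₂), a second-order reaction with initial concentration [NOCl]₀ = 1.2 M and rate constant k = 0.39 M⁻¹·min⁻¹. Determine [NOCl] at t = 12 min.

0.1814 M

Step 1: For a second-order reaction: 1/[NOCl] = 1/[NOCl]₀ + kt
Step 2: 1/[NOCl] = 1/1.2 + 0.39 × 12
Step 3: 1/[NOCl] = 0.8333 + 4.68 = 5.513
Step 4: [NOCl] = 1/5.513 = 0.1814 M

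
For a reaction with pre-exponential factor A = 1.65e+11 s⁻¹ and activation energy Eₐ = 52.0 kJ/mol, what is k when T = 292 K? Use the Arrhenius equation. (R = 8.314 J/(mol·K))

8.22e+01 s⁻¹

Step 1: Use the Arrhenius equation: k = A × exp(-Eₐ/RT)
Step 2: Convert Eₐ to J/mol: 52.0 kJ/mol = 52000 J/mol
Step 3: Calculate the exponent: -Eₐ/(RT) = -52000/(8.314 × 292) = -21.41956
Step 4: k = 1.65e+11 × exp(-21.41956)
Step 5: k = 1.65e+11 × 4.98429e-10 = 8.2241e+01 s⁻¹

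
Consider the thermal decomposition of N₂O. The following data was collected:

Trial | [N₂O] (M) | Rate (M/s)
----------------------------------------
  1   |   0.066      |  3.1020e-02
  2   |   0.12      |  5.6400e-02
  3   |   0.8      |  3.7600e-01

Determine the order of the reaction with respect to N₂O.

first order (1)

Step 1: Compare trials to find order n where rate₂/rate₁ = ([N₂O]₂/[N₂O]₁)^n
Step 2: rate₂/rate₁ = 5.6400e-02/3.1020e-02 = 1.818
Step 3: [N₂O]₂/[N₂O]₁ = 0.12/0.066 = 1.818
Step 4: n = ln(1.818)/ln(1.818) = 1.00 ≈ 1
Step 5: The reaction is first order in N₂O.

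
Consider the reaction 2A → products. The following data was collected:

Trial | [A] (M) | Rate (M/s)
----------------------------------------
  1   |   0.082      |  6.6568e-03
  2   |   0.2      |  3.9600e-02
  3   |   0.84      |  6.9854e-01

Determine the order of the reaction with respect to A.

second order (2)

Step 1: Compare trials to find order n where rate₂/rate₁ = ([A]₂/[A]₁)^n
Step 2: rate₂/rate₁ = 3.9600e-02/6.6568e-03 = 5.949
Step 3: [A]₂/[A]₁ = 0.2/0.082 = 2.439
Step 4: n = ln(5.949)/ln(2.439) = 2.00 ≈ 2
Step 5: The reaction is second order in A.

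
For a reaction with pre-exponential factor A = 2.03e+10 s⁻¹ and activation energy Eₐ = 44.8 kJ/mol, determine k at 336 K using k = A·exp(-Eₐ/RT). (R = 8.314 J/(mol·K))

2.20e+03 s⁻¹

Step 1: Use the Arrhenius equation: k = A × exp(-Eₐ/RT)
Step 2: Convert Eₐ to J/mol: 44.8 kJ/mol = 44800 J/mol
Step 3: Calculate the exponent: -Eₐ/(RT) = -44800/(8.314 × 336) = -16.03721
Step 4: k = 2.03e+10 × exp(-16.03721)
Step 5: k = 2.03e+10 × 1.08425e-07 = 2.2010e+03 s⁻¹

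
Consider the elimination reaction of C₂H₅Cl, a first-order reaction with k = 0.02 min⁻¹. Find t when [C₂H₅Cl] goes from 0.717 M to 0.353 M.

35.43 min

Step 1: For first-order: t = ln([C₂H₅Cl]₀/[C₂H₅Cl])/k
Step 2: t = ln(0.717/0.353)/0.02
Step 3: t = ln(2.031)/0.02
Step 4: t = 0.7086/0.02 = 35.43 min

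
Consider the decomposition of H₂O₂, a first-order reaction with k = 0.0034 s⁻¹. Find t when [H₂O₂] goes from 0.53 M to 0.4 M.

82.77 s

Step 1: For first-order: t = ln([H₂O₂]₀/[H₂O₂])/k
Step 2: t = ln(0.53/0.4)/0.0034
Step 3: t = ln(1.325)/0.0034
Step 4: t = 0.2814/0.0034 = 82.77 s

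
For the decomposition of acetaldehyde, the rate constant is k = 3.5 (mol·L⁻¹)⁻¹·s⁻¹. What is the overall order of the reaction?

second order (2)

Step 1: The units of k for an nth-order reaction are (concentration)^(1-n)·(time)⁻¹.
Step 2: Here k has units (mol·L⁻¹)⁻¹·s⁻¹, so the concentration exponent is -1.
Step 3: 1 - n = -1 ⇒ n = 2. The reaction is second order.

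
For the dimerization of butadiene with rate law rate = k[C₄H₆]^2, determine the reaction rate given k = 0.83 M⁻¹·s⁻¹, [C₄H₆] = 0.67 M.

0.3726 M/s

Step 1: Identify the rate law: rate = k[C₄H₆]^2
Step 2: Substitute values: rate = 0.83 × (0.67)^2
Step 3: Calculate: rate = 0.83 × 0.4489 = 0.372587 M/s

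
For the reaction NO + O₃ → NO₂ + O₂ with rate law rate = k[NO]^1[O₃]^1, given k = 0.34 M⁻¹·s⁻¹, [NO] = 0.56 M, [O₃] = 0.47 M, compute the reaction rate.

0.08949 M/s

Step 1: The rate law is rate = k[NO]^1[O₃]^1
Step 2: Substitute: rate = 0.34 × (0.56)^1 × (0.47)^1
Step 3: rate = 0.34 × 0.56 × 0.47 = 0.089488 M/s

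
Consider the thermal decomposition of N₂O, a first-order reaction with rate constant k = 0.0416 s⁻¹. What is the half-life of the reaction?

16.66 s

Step 1: For a first-order reaction, t₁/₂ = ln(2)/k
Step 2: t₁/₂ = ln(2)/0.0416
Step 3: t₁/₂ = 0.6931/0.0416 = 16.66 s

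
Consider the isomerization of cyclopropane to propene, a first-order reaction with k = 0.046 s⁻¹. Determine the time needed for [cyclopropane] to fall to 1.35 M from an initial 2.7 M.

15.07 s

Step 1: For first-order: t = ln([cyclopropane]₀/[cyclopropane])/k
Step 2: t = ln(2.7/1.35)/0.046
Step 3: t = ln(2)/0.046
Step 4: t = 0.6931/0.046 = 15.07 s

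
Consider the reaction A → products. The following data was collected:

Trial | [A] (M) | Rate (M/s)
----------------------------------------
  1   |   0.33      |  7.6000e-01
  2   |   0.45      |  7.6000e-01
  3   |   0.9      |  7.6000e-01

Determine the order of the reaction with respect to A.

zeroth order (0)

Step 1: Compare trials - when concentration changes, rate stays constant.
Step 2: rate₂/rate₁ = 7.6000e-01/7.6000e-01 = 1
Step 3: [A]₂/[A]₁ = 0.45/0.33 = 1.364
Step 4: Since rate ratio ≈ (conc ratio)^0, the reaction is zeroth order.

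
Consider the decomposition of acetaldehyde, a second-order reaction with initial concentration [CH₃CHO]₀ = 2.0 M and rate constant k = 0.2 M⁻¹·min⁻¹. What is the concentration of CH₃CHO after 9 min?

0.4348 M

Step 1: For a second-order reaction: 1/[CH₃CHO] = 1/[CH₃CHO]₀ + kt
Step 2: 1/[CH₃CHO] = 1/2.0 + 0.2 × 9
Step 3: 1/[CH₃CHO] = 0.5 + 1.8 = 2.3
Step 4: [CH₃CHO] = 1/2.3 = 0.4348 M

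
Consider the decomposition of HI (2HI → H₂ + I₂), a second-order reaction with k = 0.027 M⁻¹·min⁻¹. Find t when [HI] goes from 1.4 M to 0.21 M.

149.9 min

Step 1: For second-order: t = (1/[HI] - 1/[HI]₀)/k
Step 2: t = (1/0.21 - 1/1.4)/0.027
Step 3: t = (4.762 - 0.7143)/0.027
Step 4: t = 4.048/0.027 = 149.9 min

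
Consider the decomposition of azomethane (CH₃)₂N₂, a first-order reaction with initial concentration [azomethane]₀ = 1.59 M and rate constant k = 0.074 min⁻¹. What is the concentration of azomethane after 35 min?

0.1193 M

Step 1: For a first-order reaction: [azomethane] = [azomethane]₀ × e^(-kt)
Step 2: [azomethane] = 1.59 × e^(-0.074 × 35)
Step 3: [azomethane] = 1.59 × e^(-2.59)
Step 4: [azomethane] = 1.59 × 0.07502 = 0.1193 M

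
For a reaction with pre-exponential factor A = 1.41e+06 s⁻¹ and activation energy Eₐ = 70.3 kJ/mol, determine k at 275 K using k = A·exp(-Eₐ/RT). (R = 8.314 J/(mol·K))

6.25e-08 s⁻¹

Step 1: Use the Arrhenius equation: k = A × exp(-Eₐ/RT)
Step 2: Convert Eₐ to J/mol: 70.3 kJ/mol = 70300 J/mol
Step 3: Calculate the exponent: -Eₐ/(RT) = -70300/(8.314 × 275) = -30.74770
Step 4: k = 1.41e+06 × exp(-30.74770)
Step 5: k = 1.41e+06 × 4.43041e-14 = 6.2469e-08 s⁻¹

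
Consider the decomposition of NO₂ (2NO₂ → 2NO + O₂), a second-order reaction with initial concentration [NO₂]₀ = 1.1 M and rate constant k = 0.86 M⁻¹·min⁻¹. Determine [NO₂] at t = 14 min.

0.07723 M

Step 1: For a second-order reaction: 1/[NO₂] = 1/[NO₂]₀ + kt
Step 2: 1/[NO₂] = 1/1.1 + 0.86 × 14
Step 3: 1/[NO₂] = 0.9091 + 12.04 = 12.95
Step 4: [NO₂] = 1/12.95 = 0.07723 M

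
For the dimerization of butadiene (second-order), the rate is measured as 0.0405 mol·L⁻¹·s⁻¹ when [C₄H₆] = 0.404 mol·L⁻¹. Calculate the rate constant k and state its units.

0.2481 (mol·L⁻¹)⁻¹·s⁻¹

Step 1: rate = k[C₄H₆]^2, so k = rate / [C₄H₆]^2.
Step 2: k = 0.0405 / (0.404)^2 = 0.0405 / 0.1632.
Step 3: k = 0.2481 (mol·L⁻¹)⁻¹·s⁻¹.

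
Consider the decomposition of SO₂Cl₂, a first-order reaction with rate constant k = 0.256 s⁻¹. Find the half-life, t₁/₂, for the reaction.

2.708 s

Step 1: For a first-order reaction, t₁/₂ = ln(2)/k
Step 2: t₁/₂ = ln(2)/0.256
Step 3: t₁/₂ = 0.6931/0.256 = 2.708 s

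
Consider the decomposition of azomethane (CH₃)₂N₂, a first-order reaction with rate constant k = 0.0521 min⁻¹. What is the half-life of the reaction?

13.3 min

Step 1: For a first-order reaction, t₁/₂ = ln(2)/k
Step 2: t₁/₂ = ln(2)/0.0521
Step 3: t₁/₂ = 0.6931/0.0521 = 13.3 min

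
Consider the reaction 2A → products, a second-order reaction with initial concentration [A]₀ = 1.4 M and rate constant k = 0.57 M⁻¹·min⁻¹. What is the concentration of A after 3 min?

0.4125 M

Step 1: For a second-order reaction: 1/[A] = 1/[A]₀ + kt
Step 2: 1/[A] = 1/1.4 + 0.57 × 3
Step 3: 1/[A] = 0.7143 + 1.71 = 2.424
Step 4: [A] = 1/2.424 = 0.4125 M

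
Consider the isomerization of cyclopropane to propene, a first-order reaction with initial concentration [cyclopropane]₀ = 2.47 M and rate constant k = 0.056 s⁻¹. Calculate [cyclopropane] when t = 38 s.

0.2941 M

Step 1: For a first-order reaction: [cyclopropane] = [cyclopropane]₀ × e^(-kt)
Step 2: [cyclopropane] = 2.47 × e^(-0.056 × 38)
Step 3: [cyclopropane] = 2.47 × e^(-2.128)
Step 4: [cyclopropane] = 2.47 × 0.119075 = 0.2941 M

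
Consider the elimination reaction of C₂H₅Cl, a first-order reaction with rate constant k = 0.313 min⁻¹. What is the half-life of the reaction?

2.215 min

Step 1: For a first-order reaction, t₁/₂ = ln(2)/k
Step 2: t₁/₂ = ln(2)/0.313
Step 3: t₁/₂ = 0.6931/0.313 = 2.215 min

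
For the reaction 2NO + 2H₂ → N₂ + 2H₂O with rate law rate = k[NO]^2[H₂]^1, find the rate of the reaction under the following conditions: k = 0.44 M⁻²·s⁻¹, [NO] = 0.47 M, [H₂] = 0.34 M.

0.03305 M/s

Step 1: The rate law is rate = k[NO]^2[H₂]^1
Step 2: Substitute: rate = 0.44 × (0.47)^2 × (0.34)^1
Step 3: rate = 0.44 × 0.2209 × 0.34 = 0.0330466 M/s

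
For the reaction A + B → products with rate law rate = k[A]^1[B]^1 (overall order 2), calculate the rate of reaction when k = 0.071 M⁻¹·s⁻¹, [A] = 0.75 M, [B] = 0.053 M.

0.002822 M/s

Step 1: The rate law is rate = k[A]^1[B]^1, overall order = 1+1 = 2
Step 2: Substitute values: rate = 0.071 × (0.75)^1 × (0.053)^1
Step 3: rate = 0.071 × 0.75 × 0.053 = 0.00282225 M/s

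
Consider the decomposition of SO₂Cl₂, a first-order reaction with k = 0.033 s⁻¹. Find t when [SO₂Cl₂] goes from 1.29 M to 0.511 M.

28.06 s

Step 1: For first-order: t = ln([SO₂Cl₂]₀/[SO₂Cl₂])/k
Step 2: t = ln(1.29/0.511)/0.033
Step 3: t = ln(2.524)/0.033
Step 4: t = 0.926/0.033 = 28.06 s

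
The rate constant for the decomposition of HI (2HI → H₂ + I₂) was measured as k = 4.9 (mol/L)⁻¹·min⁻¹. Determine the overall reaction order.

second order (2)

Step 1: The units of k for an nth-order reaction are (concentration)^(1-n)·(time)⁻¹.
Step 2: Here k has units (mol/L)⁻¹·min⁻¹, so the concentration exponent is -1.
Step 3: 1 - n = -1 ⇒ n = 2. The reaction is second order.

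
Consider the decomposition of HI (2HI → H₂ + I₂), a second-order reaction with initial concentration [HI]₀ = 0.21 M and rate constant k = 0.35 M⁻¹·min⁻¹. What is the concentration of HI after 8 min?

0.1322 M

Step 1: For a second-order reaction: 1/[HI] = 1/[HI]₀ + kt
Step 2: 1/[HI] = 1/0.21 + 0.35 × 8
Step 3: 1/[HI] = 4.762 + 2.8 = 7.562
Step 4: [HI] = 1/7.562 = 0.1322 M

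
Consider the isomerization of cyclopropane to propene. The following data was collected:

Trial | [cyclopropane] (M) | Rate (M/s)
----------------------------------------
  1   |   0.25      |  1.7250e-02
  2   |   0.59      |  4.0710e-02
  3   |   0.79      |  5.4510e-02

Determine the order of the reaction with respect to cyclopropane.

first order (1)

Step 1: Compare trials to find order n where rate₂/rate₁ = ([cyclopropane]₂/[cyclopropane]₁)^n
Step 2: rate₂/rate₁ = 4.0710e-02/1.7250e-02 = 2.36
Step 3: [cyclopropane]₂/[cyclopropane]₁ = 0.59/0.25 = 2.36
Step 4: n = ln(2.36)/ln(2.36) = 1.00 ≈ 1
Step 5: The reaction is first order in cyclopropane.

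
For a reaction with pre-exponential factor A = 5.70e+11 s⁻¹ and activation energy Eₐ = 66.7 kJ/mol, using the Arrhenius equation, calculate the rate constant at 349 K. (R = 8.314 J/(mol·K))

5.92e+01 s⁻¹

Step 1: Use the Arrhenius equation: k = A × exp(-Eₐ/RT)
Step 2: Convert Eₐ to J/mol: 66.7 kJ/mol = 66700 J/mol
Step 3: Calculate the exponent: -Eₐ/(RT) = -66700/(8.314 × 349) = -22.98743
Step 4: k = 5.70e+11 × exp(-22.98743)
Step 5: k = 5.70e+11 × 1.03917e-10 = 5.9233e+01 s⁻¹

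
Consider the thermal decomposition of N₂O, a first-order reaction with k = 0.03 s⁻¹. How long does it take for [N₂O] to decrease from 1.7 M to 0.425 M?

46.21 s

Step 1: For first-order: t = ln([N₂O]₀/[N₂O])/k
Step 2: t = ln(1.7/0.425)/0.03
Step 3: t = ln(4)/0.03
Step 4: t = 1.386/0.03 = 46.21 s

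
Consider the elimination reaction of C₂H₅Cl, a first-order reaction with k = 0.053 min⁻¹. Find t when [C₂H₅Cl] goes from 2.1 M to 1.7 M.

3.987 min

Step 1: For first-order: t = ln([C₂H₅Cl]₀/[C₂H₅Cl])/k
Step 2: t = ln(2.1/1.7)/0.053
Step 3: t = ln(1.235)/0.053
Step 4: t = 0.2113/0.053 = 3.987 min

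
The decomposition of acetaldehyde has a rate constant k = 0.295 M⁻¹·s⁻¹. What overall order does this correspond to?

second order (2)

Step 1: The units of k for an nth-order reaction are (concentration)^(1-n)·(time)⁻¹.
Step 2: Here k has units M⁻¹·s⁻¹, so the concentration exponent is -1.
Step 3: 1 - n = -1 ⇒ n = 2. The reaction is second order.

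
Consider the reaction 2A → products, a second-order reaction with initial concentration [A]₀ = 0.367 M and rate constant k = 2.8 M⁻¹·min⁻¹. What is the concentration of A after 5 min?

0.05979 M

Step 1: For a second-order reaction: 1/[A] = 1/[A]₀ + kt
Step 2: 1/[A] = 1/0.367 + 2.8 × 5
Step 3: 1/[A] = 2.725 + 14 = 16.72
Step 4: [A] = 1/16.72 = 0.05979 M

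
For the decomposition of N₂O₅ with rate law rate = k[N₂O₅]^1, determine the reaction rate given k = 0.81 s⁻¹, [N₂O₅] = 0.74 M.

0.5994 M/s

Step 1: Identify the rate law: rate = k[N₂O₅]^1
Step 2: Substitute values: rate = 0.81 × (0.74)^1
Step 3: Calculate: rate = 0.81 × 0.74 = 0.5994 M/s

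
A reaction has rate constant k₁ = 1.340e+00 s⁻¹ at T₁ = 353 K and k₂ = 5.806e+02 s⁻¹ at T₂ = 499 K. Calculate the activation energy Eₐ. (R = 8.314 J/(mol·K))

60.9 kJ/mol

Step 1: Use the two-temperature Arrhenius form: ln(k₂/k₁) = -Eₐ/R × (1/T₂ - 1/T₁)
Step 2: ln(k₂/k₁) = ln(5.806e+02/1.340e+00) = ln(433.284) = 6.07139
Step 3: 1/T₂ - 1/T₁ = 1/499 - 1/353 = -8.288532e-04 K⁻¹
Step 4: Eₐ = -R × ln(k₂/k₁) / (1/T₂ - 1/T₁) = -8.314 × 6.07139 / -8.288532e-04
Step 5: Eₐ = 6.0900e+04 J/mol = 60.9 kJ/mol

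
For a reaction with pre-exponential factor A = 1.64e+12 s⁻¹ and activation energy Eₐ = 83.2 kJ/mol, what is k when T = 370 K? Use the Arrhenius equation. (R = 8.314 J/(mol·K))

2.94e+00 s⁻¹

Step 1: Use the Arrhenius equation: k = A × exp(-Eₐ/RT)
Step 2: Convert Eₐ to J/mol: 83.2 kJ/mol = 83200 J/mol
Step 3: Calculate the exponent: -Eₐ/(RT) = -83200/(8.314 × 370) = -27.04653
Step 4: k = 1.64e+12 × exp(-27.04653)
Step 5: k = 1.64e+12 × 1.79408e-12 = 2.9423e+00 s⁻¹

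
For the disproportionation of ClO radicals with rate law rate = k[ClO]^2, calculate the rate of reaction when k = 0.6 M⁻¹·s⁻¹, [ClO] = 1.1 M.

0.726 M/s

Step 1: Identify the rate law: rate = k[ClO]^2
Step 2: Substitute values: rate = 0.6 × (1.1)^2
Step 3: Calculate: rate = 0.6 × 1.21 = 0.726 M/s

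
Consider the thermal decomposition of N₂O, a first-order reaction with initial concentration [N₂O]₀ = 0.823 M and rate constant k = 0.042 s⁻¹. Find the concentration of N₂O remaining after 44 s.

0.1297 M

Step 1: For a first-order reaction: [N₂O] = [N₂O]₀ × e^(-kt)
Step 2: [N₂O] = 0.823 × e^(-0.042 × 44)
Step 3: [N₂O] = 0.823 × e^(-1.848)
Step 4: [N₂O] = 0.823 × 0.157552 = 0.1297 M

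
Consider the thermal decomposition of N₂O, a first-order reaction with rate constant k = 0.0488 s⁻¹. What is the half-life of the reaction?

14.2 s

Step 1: For a first-order reaction, t₁/₂ = ln(2)/k
Step 2: t₁/₂ = ln(2)/0.0488
Step 3: t₁/₂ = 0.6931/0.0488 = 14.2 s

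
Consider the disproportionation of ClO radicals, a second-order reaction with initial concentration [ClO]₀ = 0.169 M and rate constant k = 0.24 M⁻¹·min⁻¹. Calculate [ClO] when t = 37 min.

0.06758 M

Step 1: For a second-order reaction: 1/[ClO] = 1/[ClO]₀ + kt
Step 2: 1/[ClO] = 1/0.169 + 0.24 × 37
Step 3: 1/[ClO] = 5.917 + 8.88 = 14.8
Step 4: [ClO] = 1/14.8 = 0.06758 M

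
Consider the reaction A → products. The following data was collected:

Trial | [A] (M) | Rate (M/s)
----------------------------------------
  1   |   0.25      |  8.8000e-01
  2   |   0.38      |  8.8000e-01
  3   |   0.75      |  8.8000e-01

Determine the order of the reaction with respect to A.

zeroth order (0)

Step 1: Compare trials - when concentration changes, rate stays constant.
Step 2: rate₂/rate₁ = 8.8000e-01/8.8000e-01 = 1
Step 3: [A]₂/[A]₁ = 0.38/0.25 = 1.52
Step 4: Since rate ratio ≈ (conc ratio)^0, the reaction is zeroth order.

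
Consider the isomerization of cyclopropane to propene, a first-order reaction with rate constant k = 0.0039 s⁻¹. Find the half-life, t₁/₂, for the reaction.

177.7 s

Step 1: For a first-order reaction, t₁/₂ = ln(2)/k
Step 2: t₁/₂ = ln(2)/0.0039
Step 3: t₁/₂ = 0.6931/0.0039 = 177.7 s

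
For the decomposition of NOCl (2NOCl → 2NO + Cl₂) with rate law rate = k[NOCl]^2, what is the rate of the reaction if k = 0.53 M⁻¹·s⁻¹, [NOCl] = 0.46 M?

0.1121 M/s

Step 1: Identify the rate law: rate = k[NOCl]^2
Step 2: Substitute values: rate = 0.53 × (0.46)^2
Step 3: Calculate: rate = 0.53 × 0.2116 = 0.112148 M/s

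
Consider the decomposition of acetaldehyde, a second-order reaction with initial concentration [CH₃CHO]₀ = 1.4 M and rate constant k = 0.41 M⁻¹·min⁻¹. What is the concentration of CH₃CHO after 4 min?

0.4248 M

Step 1: For a second-order reaction: 1/[CH₃CHO] = 1/[CH₃CHO]₀ + kt
Step 2: 1/[CH₃CHO] = 1/1.4 + 0.41 × 4
Step 3: 1/[CH₃CHO] = 0.7143 + 1.64 = 2.354
Step 4: [CH₃CHO] = 1/2.354 = 0.4248 M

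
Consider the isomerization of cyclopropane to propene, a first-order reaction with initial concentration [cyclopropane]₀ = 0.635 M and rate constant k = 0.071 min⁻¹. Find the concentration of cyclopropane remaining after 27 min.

0.09338 M

Step 1: For a first-order reaction: [cyclopropane] = [cyclopropane]₀ × e^(-kt)
Step 2: [cyclopropane] = 0.635 × e^(-0.071 × 27)
Step 3: [cyclopropane] = 0.635 × e^(-1.917)
Step 4: [cyclopropane] = 0.635 × 0.147047 = 0.09338 M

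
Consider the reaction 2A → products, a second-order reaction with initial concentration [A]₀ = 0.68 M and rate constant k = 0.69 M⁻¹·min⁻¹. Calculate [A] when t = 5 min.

0.2032 M

Step 1: For a second-order reaction: 1/[A] = 1/[A]₀ + kt
Step 2: 1/[A] = 1/0.68 + 0.69 × 5
Step 3: 1/[A] = 1.471 + 3.45 = 4.921
Step 4: [A] = 1/4.921 = 0.2032 M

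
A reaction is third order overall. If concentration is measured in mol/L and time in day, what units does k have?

(mol/L)⁻²·day⁻¹

Step 1: For overall order n, rate = k × (concentration)^n.
Step 2: Rate has units mol/L·day⁻¹; concentration term has units (mol/L)^3.
Step 3: k = rate / (concentration)^n, so units of k = (mol/L)^(1-3)·day⁻¹ = (mol/L)⁻²·day⁻¹.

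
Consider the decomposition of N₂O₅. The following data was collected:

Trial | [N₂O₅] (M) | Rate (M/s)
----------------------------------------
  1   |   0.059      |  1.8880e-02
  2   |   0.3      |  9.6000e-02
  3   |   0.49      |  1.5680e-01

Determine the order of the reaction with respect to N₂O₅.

first order (1)

Step 1: Compare trials to find order n where rate₂/rate₁ = ([N₂O₅]₂/[N₂O₅]₁)^n
Step 2: rate₂/rate₁ = 9.6000e-02/1.8880e-02 = 5.085
Step 3: [N₂O₅]₂/[N₂O₅]₁ = 0.3/0.059 = 5.085
Step 4: n = ln(5.085)/ln(5.085) = 1.00 ≈ 1
Step 5: The reaction is first order in N₂O₅.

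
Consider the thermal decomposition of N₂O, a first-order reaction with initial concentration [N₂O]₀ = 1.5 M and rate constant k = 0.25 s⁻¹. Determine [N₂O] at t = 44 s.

2.505e-05 M

Step 1: For a first-order reaction: [N₂O] = [N₂O]₀ × e^(-kt)
Step 2: [N₂O] = 1.5 × e^(-0.25 × 44)
Step 3: [N₂O] = 1.5 × e^(-11)
Step 4: [N₂O] = 1.5 × 1.67017e-05 = 2.505e-05 M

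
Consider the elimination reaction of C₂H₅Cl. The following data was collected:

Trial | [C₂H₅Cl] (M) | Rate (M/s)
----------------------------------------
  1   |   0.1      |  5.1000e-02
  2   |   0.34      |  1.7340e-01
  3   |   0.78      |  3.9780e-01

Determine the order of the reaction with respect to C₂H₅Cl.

first order (1)

Step 1: Compare trials to find order n where rate₂/rate₁ = ([C₂H₅Cl]₂/[C₂H₅Cl]₁)^n
Step 2: rate₂/rate₁ = 1.7340e-01/5.1000e-02 = 3.4
Step 3: [C₂H₅Cl]₂/[C₂H₅Cl]₁ = 0.34/0.1 = 3.4
Step 4: n = ln(3.4)/ln(3.4) = 1.00 ≈ 1
Step 5: The reaction is first order in C₂H₅Cl.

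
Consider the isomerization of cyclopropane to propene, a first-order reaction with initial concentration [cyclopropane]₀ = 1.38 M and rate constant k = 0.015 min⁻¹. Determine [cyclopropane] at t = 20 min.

1.022 M

Step 1: For a first-order reaction: [cyclopropane] = [cyclopropane]₀ × e^(-kt)
Step 2: [cyclopropane] = 1.38 × e^(-0.015 × 20)
Step 3: [cyclopropane] = 1.38 × e^(-0.3)
Step 4: [cyclopropane] = 1.38 × 0.740818 = 1.022 M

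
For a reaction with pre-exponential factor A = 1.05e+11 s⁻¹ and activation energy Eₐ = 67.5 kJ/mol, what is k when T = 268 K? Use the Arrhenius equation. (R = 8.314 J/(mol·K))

7.32e-03 s⁻¹

Step 1: Use the Arrhenius equation: k = A × exp(-Eₐ/RT)
Step 2: Convert Eₐ to J/mol: 67.5 kJ/mol = 67500 J/mol
Step 3: Calculate the exponent: -Eₐ/(RT) = -67500/(8.314 × 268) = -30.29416
Step 4: k = 1.05e+11 × exp(-30.29416)
Step 5: k = 1.05e+11 × 6.97290e-14 = 7.3215e-03 s⁻¹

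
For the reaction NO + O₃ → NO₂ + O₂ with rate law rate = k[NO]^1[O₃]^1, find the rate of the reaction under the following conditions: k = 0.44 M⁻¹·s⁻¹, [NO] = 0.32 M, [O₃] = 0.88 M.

0.1239 M/s

Step 1: The rate law is rate = k[NO]^1[O₃]^1
Step 2: Substitute: rate = 0.44 × (0.32)^1 × (0.88)^1
Step 3: rate = 0.44 × 0.32 × 0.88 = 0.123904 M/s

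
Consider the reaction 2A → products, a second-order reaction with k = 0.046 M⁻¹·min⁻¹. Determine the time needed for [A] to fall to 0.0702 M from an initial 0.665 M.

277 min

Step 1: For second-order: t = (1/[A] - 1/[A]₀)/k
Step 2: t = (1/0.0702 - 1/0.665)/0.046
Step 3: t = (14.25 - 1.504)/0.046
Step 4: t = 12.74/0.046 = 277 min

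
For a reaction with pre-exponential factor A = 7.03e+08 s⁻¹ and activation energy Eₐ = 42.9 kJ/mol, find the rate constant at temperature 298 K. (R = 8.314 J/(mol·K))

2.12e+01 s⁻¹

Step 1: Use the Arrhenius equation: k = A × exp(-Eₐ/RT)
Step 2: Convert Eₐ to J/mol: 42.9 kJ/mol = 42900 J/mol
Step 3: Calculate the exponent: -Eₐ/(RT) = -42900/(8.314 × 298) = -17.31534
Step 4: k = 7.03e+08 × exp(-17.31534)
Step 5: k = 7.03e+08 × 3.02025e-08 = 2.1232e+01 s⁻¹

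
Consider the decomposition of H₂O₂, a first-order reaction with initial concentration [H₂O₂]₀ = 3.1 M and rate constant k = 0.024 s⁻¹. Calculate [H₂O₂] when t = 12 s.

2.324 M

Step 1: For a first-order reaction: [H₂O₂] = [H₂O₂]₀ × e^(-kt)
Step 2: [H₂O₂] = 3.1 × e^(-0.024 × 12)
Step 3: [H₂O₂] = 3.1 × e^(-0.288)
Step 4: [H₂O₂] = 3.1 × 0.749762 = 2.324 M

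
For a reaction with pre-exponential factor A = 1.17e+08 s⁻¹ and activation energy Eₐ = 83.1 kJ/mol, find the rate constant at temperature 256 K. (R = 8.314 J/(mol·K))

1.29e-09 s⁻¹

Step 1: Use the Arrhenius equation: k = A × exp(-Eₐ/RT)
Step 2: Convert Eₐ to J/mol: 83.1 kJ/mol = 83100 J/mol
Step 3: Calculate the exponent: -Eₐ/(RT) = -83100/(8.314 × 256) = -39.04371
Step 4: k = 1.17e+08 × exp(-39.04371)
Step 5: k = 1.17e+08 × 1.10543e-17 = 1.2934e-09 s⁻¹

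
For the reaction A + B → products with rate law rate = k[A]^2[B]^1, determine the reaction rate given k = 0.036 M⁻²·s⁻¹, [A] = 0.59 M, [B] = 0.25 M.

0.003133 M/s

Step 1: The rate law is rate = k[A]^2[B]^1
Step 2: Substitute: rate = 0.036 × (0.59)^2 × (0.25)^1
Step 3: rate = 0.036 × 0.3481 × 0.25 = 0.0031329 M/s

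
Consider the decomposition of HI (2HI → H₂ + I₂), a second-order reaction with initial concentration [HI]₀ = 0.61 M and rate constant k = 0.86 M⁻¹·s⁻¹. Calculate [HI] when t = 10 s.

0.09766 M

Step 1: For a second-order reaction: 1/[HI] = 1/[HI]₀ + kt
Step 2: 1/[HI] = 1/0.61 + 0.86 × 10
Step 3: 1/[HI] = 1.639 + 8.6 = 10.24
Step 4: [HI] = 1/10.24 = 0.09766 M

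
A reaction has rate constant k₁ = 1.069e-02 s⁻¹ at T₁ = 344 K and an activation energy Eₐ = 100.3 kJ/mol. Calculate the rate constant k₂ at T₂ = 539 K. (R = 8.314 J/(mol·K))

3.460e+03 s⁻¹

Step 1: Use the two-temperature Arrhenius form: ln(k₂/k₁) = -Eₐ/R × (1/T₂ - 1/T₁)
Step 2: Convert Eₐ to J/mol: 100.3 kJ/mol = 100300 J/mol
Step 3: 1/T₂ - 1/T₁ = 1/539 - 1/344 = -1.051689e-03 K⁻¹
Step 4: ln(k₂/k₁) = -100300/8.314 × -1.051689e-03 = 12.68756
Step 5: k₂ = k₁ × exp(12.68756) = 1.069e-02 × 3.23696e+05 = 3.460e+03 s⁻¹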